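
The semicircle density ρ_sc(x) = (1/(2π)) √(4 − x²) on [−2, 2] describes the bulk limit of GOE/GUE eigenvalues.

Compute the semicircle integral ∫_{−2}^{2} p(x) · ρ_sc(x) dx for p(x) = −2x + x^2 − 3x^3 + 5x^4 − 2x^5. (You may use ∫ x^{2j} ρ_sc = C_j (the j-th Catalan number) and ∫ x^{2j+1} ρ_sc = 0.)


Write p(x) = Σ a_i x^i, split into monomials and integrate each against ρ_sc separately.
Using ∫ x^{2j} ρ_sc = C_j = (1/(j+1)) C(2j, j) (Catalan numbers) and ∫ x^{2j+1} ρ_sc = 0 (odd monomials vanish by symmetry):
  i = 1 (odd): ∫ x^1 ρ_sc = 0 (vanishes)
  i = 2 (even): a_2 · C_{1} = 1 · 1 = 1
  i = 3 (odd): ∫ x^3 ρ_sc = 0 (vanishes)
  i = 4 (even): a_4 · C_{2} = 5 · 2 = 10
  i = 5 (odd): ∫ x^5 ρ_sc = 0 (vanishes)

Summing the contributions: ∫_{−2}^{2} p(x) ρ_sc(x) dx = 1 + 10 = 11.


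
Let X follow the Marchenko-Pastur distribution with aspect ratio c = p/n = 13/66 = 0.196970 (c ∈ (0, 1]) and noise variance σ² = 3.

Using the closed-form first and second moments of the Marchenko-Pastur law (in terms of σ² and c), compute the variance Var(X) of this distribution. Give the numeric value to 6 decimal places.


Recall the MP moments m_1 = E[X] = σ² and m_2 = E[X²] = σ⁴ (1 + c).
m_1 = E[X] = σ² = 3, so m_1² = 9.
m_2 = E[X²] = σ⁴ (1 + c) = 9 · (1 + 0.196970) = 9 · 1.196970 = 10.772727.
(Note m_2 − m_1² simplifies to c · σ⁴ = 0.196970 · 9.)

Var(X) = m_2 − m_1² = 10.772727 − 9 = 1.772727.


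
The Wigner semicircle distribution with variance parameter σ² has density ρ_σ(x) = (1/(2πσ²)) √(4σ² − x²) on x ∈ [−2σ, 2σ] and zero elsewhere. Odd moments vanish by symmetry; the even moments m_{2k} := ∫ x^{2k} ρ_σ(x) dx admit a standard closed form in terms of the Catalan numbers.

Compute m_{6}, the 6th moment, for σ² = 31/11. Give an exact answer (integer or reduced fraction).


By the scaled semicircle moment identity, m_{2k} = σ^{2k} · C_k with k = 3.
C_3 = (1/(k+1)) · C(2k, k) = (1/4) · C(6, 3) = (1/4) · 20 = 5.
σ^{2k} = (σ²)^k = (31/11)^3 = 29791/1331.

Therefore m_{6} = σ^{6} · C_3 = (29791/1331) · 5 = 148955/1331.


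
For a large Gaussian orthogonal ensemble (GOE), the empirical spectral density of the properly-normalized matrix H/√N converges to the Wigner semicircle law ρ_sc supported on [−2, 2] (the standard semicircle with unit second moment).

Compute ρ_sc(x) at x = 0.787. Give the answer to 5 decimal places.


ρ_sc(x) = (1/(2π)) √(4 − x²). With x = 0.787:
  4 − x² = 4 − (0.787)² = 4 − 0.619369 = 3.380631.
  √(4 − x²) = 1.838649.
  1/(2π) = 0.159155.
  ρ_sc(0.787) = 0.159155 · 1.838649 = 0.292630.

Rounded to 5 decimal places: ρ_sc(0.787) ≈ 0.29263.


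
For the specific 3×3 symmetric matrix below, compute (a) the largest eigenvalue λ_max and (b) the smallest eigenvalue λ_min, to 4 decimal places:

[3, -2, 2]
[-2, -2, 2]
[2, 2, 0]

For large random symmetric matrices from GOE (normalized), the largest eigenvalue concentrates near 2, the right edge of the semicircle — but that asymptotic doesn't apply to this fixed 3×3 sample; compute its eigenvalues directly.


Since M is real symmetric, all three eigenvalues are real; they are the roots of det(λI − M) = λ³ − (tr M) λ² + s λ − det M, where s is the sum of the principal 2×2 minors.
tr M = 3 + (-2) + 0 = 1.
s = (3·(-2) − (-2)²) + (3·0 − 2²) + ((-2)·0 − 2²) = -10 + (-4) + (-4) = -18.
det M (expand along row 1) = 3·(-4) − (-2)·(-4) + 2·0 = -20.
Characteristic polynomial: λ³ − λ² − 18λ + 20 = 0.
Substitute λ = y + (tr M)/3 = y + 0.333333 to remove the quadratic term: y³ + p·y + q = 0 with p = s − (tr M)²/3 = -18.333333 and q = −2(tr M)³/27 + (tr M)·s/3 − det M = 13.925926.
Three real roots ⇒ use the trigonometric (Viète) form: r = 2√(−p/3) = 4.944132, φ = arccos(3q/(p·r)) = arccos(-0.460908) = 2.049814 rad.
y_k = r·cos(φ/3 − 2πk/3) for k = 0, 1, 2 gives y = 3.834232, 0.786092, -4.620324.
λ_k = y_k + 0.333333 gives λ = 4.1676, 1.1194, -4.2870 (check: the sum is 1.0000 = tr M).

Hence λ_max = 4.1676 and λ_min = -4.2870.


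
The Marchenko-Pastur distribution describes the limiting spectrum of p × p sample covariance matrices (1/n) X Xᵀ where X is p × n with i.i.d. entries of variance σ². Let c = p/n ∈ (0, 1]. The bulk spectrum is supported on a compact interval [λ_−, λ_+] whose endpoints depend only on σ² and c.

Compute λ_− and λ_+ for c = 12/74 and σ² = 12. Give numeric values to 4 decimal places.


c = 12/74 = 0.162162; √c = 0.402694.
λ_− = σ² (1 − √c)² = 12 · (1 − 0.402694)² = 12 · (0.597306)² = 4.281299.
λ_+ = σ² (1 + √c)² = 12 · (1 + 0.402694)² = 12 · (1.402694)² = 23.610593.

Rounded to 4 decimal places: λ_− ≈ 4.2813, λ_+ ≈ 23.6106.


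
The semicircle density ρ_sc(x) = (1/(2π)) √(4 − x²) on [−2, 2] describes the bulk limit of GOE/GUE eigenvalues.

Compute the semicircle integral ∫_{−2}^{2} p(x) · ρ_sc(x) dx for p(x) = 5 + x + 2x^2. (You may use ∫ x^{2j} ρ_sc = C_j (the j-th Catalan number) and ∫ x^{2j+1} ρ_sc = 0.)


Write p(x) = Σ a_i x^i, split into monomials and integrate each against ρ_sc separately.
Using ∫ x^{2j} ρ_sc = C_j = (1/(j+1)) C(2j, j) (Catalan numbers) and ∫ x^{2j+1} ρ_sc = 0 (odd monomials vanish by symmetry):
  i = 0 (even): a_0 · C_{0} = 5 · 1 = 5
  i = 1 (odd): ∫ x^1 ρ_sc = 0 (vanishes)
  i = 2 (even): a_2 · C_{1} = 2 · 1 = 2

Summing the contributions: ∫_{−2}^{2} p(x) ρ_sc(x) dx = 5 + 2 = 7.


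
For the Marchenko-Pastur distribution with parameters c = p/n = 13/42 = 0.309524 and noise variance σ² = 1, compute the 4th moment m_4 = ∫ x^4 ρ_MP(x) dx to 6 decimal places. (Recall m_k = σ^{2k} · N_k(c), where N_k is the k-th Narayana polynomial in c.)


E[X⁴] = σ⁸ (1 + 6c + 6c² + c³) (fourth MP moment). With σ² = 1 (so σ⁸ = 1) and c = 13/42 = 0.309524: E[X⁴] = 1 · (1 + 6·0.309524 + 6·(0.309524)² + (0.309524)³) = 1 · 3.461627.

So E[X^4] = 3.461627.


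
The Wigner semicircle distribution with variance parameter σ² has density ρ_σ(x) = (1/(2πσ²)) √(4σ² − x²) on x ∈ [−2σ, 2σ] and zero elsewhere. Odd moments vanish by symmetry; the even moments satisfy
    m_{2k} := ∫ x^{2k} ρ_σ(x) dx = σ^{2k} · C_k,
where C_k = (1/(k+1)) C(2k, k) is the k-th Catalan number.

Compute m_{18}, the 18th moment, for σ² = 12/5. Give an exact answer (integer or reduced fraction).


By the scaled semicircle moment identity, m_{2k} = σ^{2k} · C_k with k = 9.
C_9 = (1/(k+1)) · C(2k, k) = (1/10) · C(18, 9) = (1/10) · 48620 = 4862.
σ^{2k} = (σ²)^k = (12/5)^9 = 5159780352/1953125.

Therefore m_{18} = σ^{18} · C_9 = (5159780352/1953125) · 4862 = 25086852071424/1953125.


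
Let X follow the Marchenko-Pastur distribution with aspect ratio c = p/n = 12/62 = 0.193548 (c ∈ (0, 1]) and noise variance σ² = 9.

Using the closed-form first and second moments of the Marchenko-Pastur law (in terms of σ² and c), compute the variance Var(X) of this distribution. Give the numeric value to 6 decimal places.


Recall the MP moments m_1 = E[X] = σ² and m_2 = E[X²] = σ⁴ (1 + c).
m_1 = E[X] = σ² = 9, so m_1² = 81.
m_2 = E[X²] = σ⁴ (1 + c) = 81 · (1 + 0.193548) = 81 · 1.193548 = 96.677419.
(Note m_2 − m_1² simplifies to c · σ⁴ = 0.193548 · 81.)

Var(X) = m_2 − m_1² = 96.677419 − 81 = 15.677419.


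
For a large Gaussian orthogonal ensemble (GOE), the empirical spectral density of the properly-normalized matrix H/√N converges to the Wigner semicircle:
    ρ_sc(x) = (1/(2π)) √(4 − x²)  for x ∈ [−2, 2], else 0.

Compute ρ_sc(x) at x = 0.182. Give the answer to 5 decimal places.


ρ_sc(x) = (1/(2π)) √(4 − x²). With x = 0.182:
  4 − x² = 4 − (0.182)² = 4 − 0.033124 = 3.966876.
  √(4 − x²) = 1.991702.
  1/(2π) = 0.159155.
  ρ_sc(0.182) = 0.159155 · 1.991702 = 0.316989.

Rounded to 5 decimal places: ρ_sc(0.182) ≈ 0.31699.


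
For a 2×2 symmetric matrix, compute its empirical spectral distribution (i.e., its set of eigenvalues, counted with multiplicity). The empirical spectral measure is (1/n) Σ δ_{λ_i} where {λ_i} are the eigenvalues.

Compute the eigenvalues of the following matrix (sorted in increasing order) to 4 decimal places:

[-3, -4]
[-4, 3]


Since M is real symmetric, both eigenvalues are real; they are the roots of det(λI − M) = λ² − (tr M) λ + det M.
tr M = -3 + 3 = 0.
det M = (-3)·3 − (-4)² = -9 − 16 = -25.
Characteristic polynomial: λ² − 25 = 0.
Discriminant Δ = (tr M)² − 4·det M = 0 − (-100) = 100; √Δ = 10.000000.
λ = (tr M ± √Δ)/2 = (0 ± 10.000000)/2, giving (tr M − √Δ)/2 = -5.0000 and (tr M + √Δ)/2 = 5.0000.

Eigenvalues sorted in increasing order: [-5.0000, 5.0000].


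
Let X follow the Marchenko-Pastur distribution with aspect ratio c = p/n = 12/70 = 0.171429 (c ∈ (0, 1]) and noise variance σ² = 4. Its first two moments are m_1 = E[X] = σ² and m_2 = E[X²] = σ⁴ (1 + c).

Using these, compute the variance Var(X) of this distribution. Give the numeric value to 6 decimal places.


m_1 = E[X] = σ² = 4, so m_1² = 16.
m_2 = E[X²] = σ⁴ (1 + c) = 16 · (1 + 0.171429) = 16 · 1.171429 = 18.742857.
(Note m_2 − m_1² simplifies to c · σ⁴ = 0.171429 · 16.)

Var(X) = m_2 − m_1² = 18.742857 − 16 = 2.742857.


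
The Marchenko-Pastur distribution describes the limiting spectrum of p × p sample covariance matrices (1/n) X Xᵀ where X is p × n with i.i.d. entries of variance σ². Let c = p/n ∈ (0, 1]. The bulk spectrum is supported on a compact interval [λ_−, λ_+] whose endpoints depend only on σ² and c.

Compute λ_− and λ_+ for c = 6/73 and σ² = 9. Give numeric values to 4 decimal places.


c = 6/73 = 0.082192; √c = 0.286691.
λ_− = σ² (1 − √c)² = 9 · (1 − 0.286691)² = 9 · (0.713309)² = 4.579286.
λ_+ = σ² (1 + √c)² = 9 · (1 + 0.286691)² = 9 · (1.286691)² = 14.900166.

Rounded to 4 decimal places: λ_− ≈ 4.5793, λ_+ ≈ 14.9002.


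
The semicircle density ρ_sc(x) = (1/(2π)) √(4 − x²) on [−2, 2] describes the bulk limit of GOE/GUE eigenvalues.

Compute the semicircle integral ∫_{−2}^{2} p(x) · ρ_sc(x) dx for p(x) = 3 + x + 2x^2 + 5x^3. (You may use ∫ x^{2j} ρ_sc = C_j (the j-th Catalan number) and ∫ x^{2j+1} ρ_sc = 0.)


Write p(x) = Σ a_i x^i, split into monomials and integrate each against ρ_sc separately.
Using ∫ x^{2j} ρ_sc = C_j = (1/(j+1)) C(2j, j) (Catalan numbers) and ∫ x^{2j+1} ρ_sc = 0 (odd monomials vanish by symmetry):
  i = 0 (even): a_0 · C_{0} = 3 · 1 = 3
  i = 1 (odd): ∫ x^1 ρ_sc = 0 (vanishes)
  i = 2 (even): a_2 · C_{1} = 2 · 1 = 2
  i = 3 (odd): ∫ x^3 ρ_sc = 0 (vanishes)

Summing the contributions: ∫_{−2}^{2} p(x) ρ_sc(x) dx = 3 + 2 = 5.


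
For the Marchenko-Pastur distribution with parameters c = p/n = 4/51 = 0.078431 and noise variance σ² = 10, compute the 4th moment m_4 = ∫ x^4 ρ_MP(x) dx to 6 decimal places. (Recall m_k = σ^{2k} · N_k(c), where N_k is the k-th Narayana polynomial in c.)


E[X⁴] = σ⁸ (1 + 6c + 6c² + c³) (fourth MP moment). With σ² = 10 (so σ⁸ = 10000) and c = 4/51 = 0.078431: E[X⁴] = 10000 · (1 + 6·0.078431 + 6·(0.078431)² + (0.078431)³) = 10000 · 1.507980.

So E[X^4] = 15079.795855.


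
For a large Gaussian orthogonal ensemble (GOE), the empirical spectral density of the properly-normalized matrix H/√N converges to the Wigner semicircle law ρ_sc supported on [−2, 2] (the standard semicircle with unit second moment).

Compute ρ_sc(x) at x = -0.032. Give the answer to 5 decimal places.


ρ_sc(x) = (1/(2π)) √(4 − x²). With x = -0.032:
  4 − x² = 4 − (-0.032)² = 4 − 0.001024 = 3.998976.
  √(4 − x²) = 1.999744.
  1/(2π) = 0.159155.
  ρ_sc(-0.032) = 0.159155 · 1.999744 = 0.318269.

Rounded to 5 decimal places: ρ_sc(-0.032) ≈ 0.31827.


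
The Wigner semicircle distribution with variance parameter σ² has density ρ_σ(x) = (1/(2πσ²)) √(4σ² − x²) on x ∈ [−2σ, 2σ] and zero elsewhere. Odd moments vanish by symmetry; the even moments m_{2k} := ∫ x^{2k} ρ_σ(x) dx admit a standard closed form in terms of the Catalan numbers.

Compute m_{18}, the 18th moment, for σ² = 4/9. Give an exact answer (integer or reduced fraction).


By the scaled semicircle moment identity, m_{2k} = σ^{2k} · C_k with k = 9.
C_9 = (1/(k+1)) · C(2k, k) = (1/10) · C(18, 9) = (1/10) · 48620 = 4862.
σ^{2k} = (σ²)^k = (4/9)^9 = 262144/387420489.

Therefore m_{18} = σ^{18} · C_9 = (262144/387420489) · 4862 = 1274544128/387420489.


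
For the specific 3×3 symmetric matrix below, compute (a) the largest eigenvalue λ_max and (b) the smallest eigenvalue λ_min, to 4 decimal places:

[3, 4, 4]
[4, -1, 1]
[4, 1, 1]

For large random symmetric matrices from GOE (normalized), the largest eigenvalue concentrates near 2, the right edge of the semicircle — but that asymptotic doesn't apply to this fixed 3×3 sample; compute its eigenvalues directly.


Since M is real symmetric, all three eigenvalues are real; they are the roots of det(λI − M) = λ³ − (tr M) λ² + s λ − det M, where s is the sum of the principal 2×2 minors.
tr M = 3 + (-1) + 1 = 3.
s = (3·(-1) − 4²) + (3·1 − 4²) + ((-1)·1 − 1²) = -19 + (-13) + (-2) = -34.
det M (expand along row 1) = 3·(-2) − 4·0 + 4·8 = 26.
Characteristic polynomial: λ³ − 3λ² − 34λ − 26 = 0.
Substitute λ = y + (tr M)/3 = y + 1.000000 to remove the quadratic term: y³ + p·y + q = 0 with p = s − (tr M)²/3 = -37.000000 and q = −2(tr M)³/27 + (tr M)·s/3 − det M = -62.000000.
Three real roots ⇒ use the trigonometric (Viète) form: r = 2√(−p/3) = 7.023769, φ = arccos(3q/(p·r)) = arccos(0.715716) = 0.773147 rad.
y_k = r·cos(φ/3 − 2πk/3) for k = 0, 1, 2 gives y = 6.791807, -1.845576, -4.946231.
λ_k = y_k + 1.000000 gives λ = 7.7918, -0.8456, -3.9462 (check: the sum is 3.0000 = tr M).

Hence λ_max = 7.7918 and λ_min = -3.9462.


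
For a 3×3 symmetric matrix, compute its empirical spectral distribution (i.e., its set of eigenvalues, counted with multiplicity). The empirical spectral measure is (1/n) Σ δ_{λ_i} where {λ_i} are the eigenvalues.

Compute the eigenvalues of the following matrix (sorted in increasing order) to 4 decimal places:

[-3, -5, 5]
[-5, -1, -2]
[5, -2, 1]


Since M is real symmetric, all three eigenvalues are real; they are the roots of det(λI − M) = λ³ − (tr M) λ² + s λ − det M, where s is the sum of the principal 2×2 minors.
tr M = -3 + (-1) + 1 = -3.
s = ((-3)·(-1) − (-5)²) + ((-3)·1 − 5²) + ((-1)·1 − (-2)²) = -22 + (-28) + (-5) = -55.
det M (expand along row 1) = (-3)·(-5) − (-5)·5 + 5·15 = 115.
Characteristic polynomial: λ³ + 3λ² − 55λ − 115 = 0.
Substitute λ = y + (tr M)/3 = y − 1.000000 to remove the quadratic term: y³ + p·y + q = 0 with p = s − (tr M)²/3 = -58.000000 and q = −2(tr M)³/27 + (tr M)·s/3 − det M = -58.000000.
Three real roots ⇒ use the trigonometric (Viète) form: r = 2√(−p/3) = 8.793937, φ = arccos(3q/(p·r)) = arccos(0.341144) = 1.222663 rad.
y_k = r·cos(φ/3 − 2πk/3) for k = 0, 1, 2 gives y = 8.073652, -1.018200, -7.055452.
λ_k = y_k − 1.000000 gives λ = 7.0737, -2.0182, -8.0555 (check: the sum is -3.0000 = tr M).

Eigenvalues sorted in increasing order: [-8.0555, -2.0182, 7.0737].


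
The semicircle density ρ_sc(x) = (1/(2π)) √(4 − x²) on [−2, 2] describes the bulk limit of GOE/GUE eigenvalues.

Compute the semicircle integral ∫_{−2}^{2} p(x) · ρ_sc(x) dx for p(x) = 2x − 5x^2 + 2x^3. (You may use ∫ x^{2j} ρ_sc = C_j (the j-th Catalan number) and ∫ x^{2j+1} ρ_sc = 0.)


Write p(x) = Σ a_i x^i, split into monomials and integrate each against ρ_sc separately.
Using ∫ x^{2j} ρ_sc = C_j = (1/(j+1)) C(2j, j) (Catalan numbers) and ∫ x^{2j+1} ρ_sc = 0 (odd monomials vanish by symmetry):
  i = 1 (odd): ∫ x^1 ρ_sc = 0 (vanishes)
  i = 2 (even): a_2 · C_{1} = -5 · 1 = -5
  i = 3 (odd): ∫ x^3 ρ_sc = 0 (vanishes)

Summing the contributions: ∫_{−2}^{2} p(x) ρ_sc(x) dx = -5.


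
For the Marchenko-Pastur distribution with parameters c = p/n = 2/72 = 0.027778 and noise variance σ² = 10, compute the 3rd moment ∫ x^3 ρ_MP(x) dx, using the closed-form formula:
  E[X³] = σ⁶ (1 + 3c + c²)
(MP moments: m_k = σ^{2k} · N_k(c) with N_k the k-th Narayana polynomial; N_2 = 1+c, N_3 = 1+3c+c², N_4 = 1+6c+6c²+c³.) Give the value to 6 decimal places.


E[X³] = σ⁶ (1 + 3c + c²) (third MP moment). With σ² = 10 (so σ⁶ = 1000) and c = 2/72 = 0.027778: E[X³] = 1000 · (1 + 3·0.027778 + (0.027778)²) = 1000 · 1.084105.

So E[X^3] = 1084.104938.


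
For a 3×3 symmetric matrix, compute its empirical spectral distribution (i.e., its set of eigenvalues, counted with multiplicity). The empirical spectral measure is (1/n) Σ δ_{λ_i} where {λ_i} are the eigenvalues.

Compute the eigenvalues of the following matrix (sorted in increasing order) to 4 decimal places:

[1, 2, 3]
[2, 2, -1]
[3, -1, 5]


Since M is real symmetric, all three eigenvalues are real; they are the roots of det(λI − M) = λ³ − (tr M) λ² + s λ − det M, where s is the sum of the principal 2×2 minors.
tr M = 1 + 2 + 5 = 8.
s = (1·2 − 2²) + (1·5 − 3²) + (2·5 − (-1)²) = -2 + (-4) + 9 = 3.
det M (expand along row 1) = 1·9 − 2·13 + 3·(-8) = -41.
Characteristic polynomial: λ³ − 8λ² + 3λ + 41 = 0.
Substitute λ = y + (tr M)/3 = y + 2.666667 to remove the quadratic term: y³ + p·y + q = 0 with p = s − (tr M)²/3 = -18.333333 and q = −2(tr M)³/27 + (tr M)·s/3 − det M = 11.074074.
Three real roots ⇒ use the trigonometric (Viète) form: r = 2√(−p/3) = 4.944132, φ = arccos(3q/(p·r)) = arccos(-0.366520) = 1.946062 rad.
y_k = r·cos(φ/3 − 2πk/3) for k = 0, 1, 2 gives y = 3.939868, 0.616843, -4.556711.
λ_k = y_k + 2.666667 gives λ = 6.6065, 3.2835, -1.8900 (check: the sum is 8.0000 = tr M).

Eigenvalues sorted in increasing order: [-1.8900, 3.2835, 6.6065].


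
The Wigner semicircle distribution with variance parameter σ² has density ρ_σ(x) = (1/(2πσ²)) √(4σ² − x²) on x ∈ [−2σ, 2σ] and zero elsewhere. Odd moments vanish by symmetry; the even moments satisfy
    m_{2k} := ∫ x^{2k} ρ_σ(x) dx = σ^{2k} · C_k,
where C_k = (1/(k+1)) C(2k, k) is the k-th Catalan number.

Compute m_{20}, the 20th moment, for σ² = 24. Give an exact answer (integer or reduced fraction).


By the scaled semicircle moment identity, m_{2k} = σ^{2k} · C_k with k = 10.
C_10 = (1/(k+1)) · C(2k, k) = (1/11) · C(20, 10) = (1/11) · 184756 = 16796.
σ^{2k} = (σ²)^k = (24)^10 = 63403380965376.

Therefore m_{20} = σ^{20} · C_10 = 63403380965376 · 16796 = 1064923186694455296.


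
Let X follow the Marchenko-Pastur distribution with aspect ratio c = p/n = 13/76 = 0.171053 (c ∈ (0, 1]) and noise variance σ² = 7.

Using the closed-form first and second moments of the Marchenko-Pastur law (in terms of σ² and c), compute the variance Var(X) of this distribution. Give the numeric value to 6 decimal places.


Recall the MP moments m_1 = E[X] = σ² and m_2 = E[X²] = σ⁴ (1 + c).
m_1 = E[X] = σ² = 7, so m_1² = 49.
m_2 = E[X²] = σ⁴ (1 + c) = 49 · (1 + 0.171053) = 49 · 1.171053 = 57.381579.
(Note m_2 − m_1² simplifies to c · σ⁴ = 0.171053 · 49.)

Var(X) = m_2 − m_1² = 57.381579 − 49 = 8.381579.


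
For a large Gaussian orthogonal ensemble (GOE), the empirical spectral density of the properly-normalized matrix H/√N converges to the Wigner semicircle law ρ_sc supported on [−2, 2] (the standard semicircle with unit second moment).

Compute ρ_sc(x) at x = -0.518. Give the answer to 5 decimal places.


ρ_sc(x) = (1/(2π)) √(4 − x²). With x = -0.518:
  4 − x² = 4 − (-0.518)² = 4 − 0.268324 = 3.731676.
  √(4 − x²) = 1.931755.
  1/(2π) = 0.159155.
  ρ_sc(-0.518) = 0.159155 · 1.931755 = 0.307448.

Rounded to 5 decimal places: ρ_sc(-0.518) ≈ 0.30745.


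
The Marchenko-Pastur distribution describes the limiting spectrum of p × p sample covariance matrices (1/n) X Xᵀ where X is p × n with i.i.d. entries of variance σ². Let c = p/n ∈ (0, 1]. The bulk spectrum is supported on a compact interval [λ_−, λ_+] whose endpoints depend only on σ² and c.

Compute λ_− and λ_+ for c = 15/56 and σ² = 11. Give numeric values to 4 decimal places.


c = 15/56 = 0.267857; √c = 0.517549.
λ_− = σ² (1 − √c)² = 11 · (1 − 0.517549)² = 11 · (0.482451)² = 2.560347.
λ_+ = σ² (1 + √c)² = 11 · (1 + 0.517549)² = 11 · (1.517549)² = 25.332510.

Rounded to 4 decimal places: λ_− ≈ 2.5603, λ_+ ≈ 25.3325.


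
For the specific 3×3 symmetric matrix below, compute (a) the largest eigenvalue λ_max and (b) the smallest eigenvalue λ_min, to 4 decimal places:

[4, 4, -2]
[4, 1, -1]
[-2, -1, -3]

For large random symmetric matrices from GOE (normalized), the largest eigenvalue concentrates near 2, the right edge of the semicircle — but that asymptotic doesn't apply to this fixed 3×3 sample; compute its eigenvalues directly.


Since M is real symmetric, all three eigenvalues are real; they are the roots of det(λI − M) = λ³ − (tr M) λ² + s λ − det M, where s is the sum of the principal 2×2 minors.
tr M = 4 + 1 + (-3) = 2.
s = (4·1 − 4²) + (4·(-3) − (-2)²) + (1·(-3) − (-1)²) = -12 + (-16) + (-4) = -32.
det M (expand along row 1) = 4·(-4) − 4·(-14) + (-2)·(-2) = 44.
Characteristic polynomial: λ³ − 2λ² − 32λ − 44 = 0.
Substitute λ = y + (tr M)/3 = y + 0.666667 to remove the quadratic term: y³ + p·y + q = 0 with p = s − (tr M)²/3 = -33.333333 and q = −2(tr M)³/27 + (tr M)·s/3 − det M = -65.925926.
Three real roots ⇒ use the trigonometric (Viète) form: r = 2√(−p/3) = 6.666667, φ = arccos(3q/(p·r)) = arccos(0.890000) = 0.473451 rad.
y_k = r·cos(φ/3 − 2πk/3) for k = 0, 1, 2 gives y = 6.583818, -2.384529, -4.199289.
λ_k = y_k + 0.666667 gives λ = 7.2505, -1.7179, -3.5326 (check: the sum is 2.0000 = tr M).

Hence λ_max = 7.2505 and λ_min = -3.5326.


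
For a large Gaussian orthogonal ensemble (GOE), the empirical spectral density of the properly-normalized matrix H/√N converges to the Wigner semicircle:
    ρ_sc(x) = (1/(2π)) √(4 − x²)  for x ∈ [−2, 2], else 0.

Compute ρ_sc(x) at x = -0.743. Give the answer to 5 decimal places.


ρ_sc(x) = (1/(2π)) √(4 − x²). With x = -0.743:
  4 − x² = 4 − (-0.743)² = 4 − 0.552049 = 3.447951.
  √(4 − x²) = 1.856866.
  1/(2π) = 0.159155.
  ρ_sc(-0.743) = 0.159155 · 1.856866 = 0.295529.

Rounded to 5 decimal places: ρ_sc(-0.743) ≈ 0.29553.


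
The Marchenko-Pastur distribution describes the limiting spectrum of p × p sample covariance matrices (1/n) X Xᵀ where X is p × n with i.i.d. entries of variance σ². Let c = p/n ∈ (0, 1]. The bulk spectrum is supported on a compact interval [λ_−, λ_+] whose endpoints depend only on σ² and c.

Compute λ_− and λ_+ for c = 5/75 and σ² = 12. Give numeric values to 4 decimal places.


c = 5/75 = 0.066667; √c = 0.258199.
λ_− = σ² (1 − √c)² = 12 · (1 − 0.258199)² = 12 · (0.741801)² = 6.603227.
λ_+ = σ² (1 + √c)² = 12 · (1 + 0.258199)² = 12 · (1.258199)² = 18.996773.

Rounded to 4 decimal places: λ_− ≈ 6.6032, λ_+ ≈ 18.9968.


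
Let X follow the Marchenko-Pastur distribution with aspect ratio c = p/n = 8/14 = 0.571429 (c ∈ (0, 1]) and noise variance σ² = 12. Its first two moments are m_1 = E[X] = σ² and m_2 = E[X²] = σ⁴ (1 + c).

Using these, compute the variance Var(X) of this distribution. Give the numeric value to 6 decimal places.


m_1 = E[X] = σ² = 12, so m_1² = 144.
m_2 = E[X²] = σ⁴ (1 + c) = 144 · (1 + 0.571429) = 144 · 1.571429 = 226.285714.
(Note m_2 − m_1² simplifies to c · σ⁴ = 0.571429 · 144.)

Var(X) = m_2 − m_1² = 226.285714 − 144 = 82.285714.


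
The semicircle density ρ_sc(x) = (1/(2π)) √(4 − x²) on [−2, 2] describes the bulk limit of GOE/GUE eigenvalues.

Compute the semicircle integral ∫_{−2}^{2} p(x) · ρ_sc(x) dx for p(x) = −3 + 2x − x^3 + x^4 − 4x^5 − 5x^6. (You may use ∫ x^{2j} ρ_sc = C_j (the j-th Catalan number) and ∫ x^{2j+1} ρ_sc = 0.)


Write p(x) = Σ a_i x^i, split into monomials and integrate each against ρ_sc separately.
Using ∫ x^{2j} ρ_sc = C_j = (1/(j+1)) C(2j, j) (Catalan numbers) and ∫ x^{2j+1} ρ_sc = 0 (odd monomials vanish by symmetry):
  i = 0 (even): a_0 · C_{0} = -3 · 1 = -3
  i = 1 (odd): ∫ x^1 ρ_sc = 0 (vanishes)
  i = 3 (odd): ∫ x^3 ρ_sc = 0 (vanishes)
  i = 4 (even): a_4 · C_{2} = 1 · 2 = 2
  i = 5 (odd): ∫ x^5 ρ_sc = 0 (vanishes)
  i = 6 (even): a_6 · C_{3} = -5 · 5 = -25

Summing the contributions: ∫_{−2}^{2} p(x) ρ_sc(x) dx = (-3) + 2 + (-25) = -26.


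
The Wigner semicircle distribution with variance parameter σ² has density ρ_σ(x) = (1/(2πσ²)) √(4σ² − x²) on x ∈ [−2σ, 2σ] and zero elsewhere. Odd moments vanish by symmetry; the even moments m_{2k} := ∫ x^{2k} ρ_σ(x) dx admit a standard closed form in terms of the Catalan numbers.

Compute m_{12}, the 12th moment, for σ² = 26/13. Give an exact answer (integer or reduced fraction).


By the scaled semicircle moment identity, m_{2k} = σ^{2k} · C_k with k = 6.
C_6 = (1/(k+1)) · C(2k, k) = (1/7) · C(12, 6) = (1/7) · 924 = 132.
σ^{2k} = (σ²)^k = (26/13)^6 = 64.

Therefore m_{12} = σ^{12} · C_6 = 64 · 132 = 8448.


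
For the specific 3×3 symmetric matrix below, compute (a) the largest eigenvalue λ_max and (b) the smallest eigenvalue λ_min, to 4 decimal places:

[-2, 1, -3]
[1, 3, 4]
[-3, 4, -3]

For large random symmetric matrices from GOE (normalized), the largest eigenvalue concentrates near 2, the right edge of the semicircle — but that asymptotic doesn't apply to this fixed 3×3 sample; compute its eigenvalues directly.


Since M is real symmetric, all three eigenvalues are real; they are the roots of det(λI − M) = λ³ − (tr M) λ² + s λ − det M, where s is the sum of the principal 2×2 minors.
tr M = -2 + 3 + (-3) = -2.
s = ((-2)·3 − 1²) + ((-2)·(-3) − (-3)²) + (3·(-3) − 4²) = -7 + (-3) + (-25) = -35.
det M (expand along row 1) = (-2)·(-25) − 1·9 + (-3)·13 = 2.
Characteristic polynomial: λ³ + 2λ² − 35λ − 2 = 0.
Substitute λ = y + (tr M)/3 = y − 0.666667 to remove the quadratic term: y³ + p·y + q = 0 with p = s − (tr M)²/3 = -36.333333 and q = −2(tr M)³/27 + (tr M)·s/3 − det M = 21.925926.
Three real roots ⇒ use the trigonometric (Viète) form: r = 2√(−p/3) = 6.960204, φ = arccos(3q/(p·r)) = arccos(-0.260107) = 1.833929 rad.
y_k = r·cos(φ/3 − 2πk/3) for k = 0, 1, 2 gives y = 5.699690, 0.609704, -6.309394.
λ_k = y_k − 0.666667 gives λ = 5.0330, -0.0570, -6.9761 (check: the sum is -2.0000 = tr M).

Hence λ_max = 5.0330 and λ_min = -6.9761.


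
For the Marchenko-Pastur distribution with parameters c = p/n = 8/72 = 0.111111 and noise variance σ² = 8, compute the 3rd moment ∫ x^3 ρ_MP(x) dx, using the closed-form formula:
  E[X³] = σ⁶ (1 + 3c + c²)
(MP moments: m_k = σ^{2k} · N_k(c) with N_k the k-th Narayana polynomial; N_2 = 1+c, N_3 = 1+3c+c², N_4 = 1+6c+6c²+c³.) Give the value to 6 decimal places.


E[X³] = σ⁶ (1 + 3c + c²) (third MP moment). With σ² = 8 (so σ⁶ = 512) and c = 8/72 = 0.111111: E[X³] = 512 · (1 + 3·0.111111 + (0.111111)²) = 512 · 1.345679.

So E[X^3] = 688.987654.


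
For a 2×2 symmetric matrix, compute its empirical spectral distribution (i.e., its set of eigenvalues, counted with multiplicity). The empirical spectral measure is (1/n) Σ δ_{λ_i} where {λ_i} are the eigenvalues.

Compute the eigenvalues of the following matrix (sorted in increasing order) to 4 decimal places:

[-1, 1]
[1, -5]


Since M is real symmetric, both eigenvalues are real; they are the roots of det(λI − M) = λ² − (tr M) λ + det M.
tr M = -1 + (-5) = -6.
det M = (-1)·(-5) − 1² = 5 − 1 = 4.
Characteristic polynomial: λ² + 6λ + 4 = 0.
Discriminant Δ = (tr M)² − 4·det M = 36 − 16 = 20; √Δ = 4.472136.
λ = (tr M ± √Δ)/2 = (-6 ± 4.472136)/2, giving (tr M − √Δ)/2 = -5.2361 and (tr M + √Δ)/2 = -0.7639.

Eigenvalues sorted in increasing order: [-5.2361, -0.7639].


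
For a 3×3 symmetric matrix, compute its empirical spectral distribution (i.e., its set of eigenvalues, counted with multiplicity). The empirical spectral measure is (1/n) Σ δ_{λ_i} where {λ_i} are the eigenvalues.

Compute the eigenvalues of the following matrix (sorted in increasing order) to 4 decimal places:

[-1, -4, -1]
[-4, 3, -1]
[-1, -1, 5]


Since M is real symmetric, all three eigenvalues are real; they are the roots of det(λI − M) = λ³ − (tr M) λ² + s λ − det M, where s is the sum of the principal 2×2 minors.
tr M = -1 + 3 + 5 = 7.
s = ((-1)·3 − (-4)²) + ((-1)·5 − (-1)²) + (3·5 − (-1)²) = -19 + (-6) + 14 = -11.
det M (expand along row 1) = (-1)·14 − (-4)·(-21) + (-1)·7 = -105.
Characteristic polynomial: λ³ − 7λ² − 11λ + 105 = 0.
Substitute λ = y + (tr M)/3 = y + 2.333333 to remove the quadratic term: y³ + p·y + q = 0 with p = s − (tr M)²/3 = -27.333333 and q = −2(tr M)³/27 + (tr M)·s/3 − det M = 53.925926.
Three real roots ⇒ use the trigonometric (Viète) form: r = 2√(−p/3) = 6.036923, φ = arccos(3q/(p·r)) = arccos(-0.980416) = 2.943362 rad.
y_k = r·cos(φ/3 − 2πk/3) for k = 0, 1, 2 gives y = 3.357082, 2.666667, -6.023749.
λ_k = y_k + 2.333333 gives λ = 5.6904, 5.0000, -3.6904 (check: the sum is 7.0000 = tr M).

Eigenvalues sorted in increasing order: [-3.6904, 5.0000, 5.6904].


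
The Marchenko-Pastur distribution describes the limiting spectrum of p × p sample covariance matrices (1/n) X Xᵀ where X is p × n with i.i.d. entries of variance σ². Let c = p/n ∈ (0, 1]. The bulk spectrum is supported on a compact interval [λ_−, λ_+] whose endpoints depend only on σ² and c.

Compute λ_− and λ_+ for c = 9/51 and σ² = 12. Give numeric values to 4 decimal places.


c = 9/51 = 0.176471; √c = 0.420084.
λ_− = σ² (1 − √c)² = 12 · (1 − 0.420084)² = 12 · (0.579916)² = 4.035630.
λ_+ = σ² (1 + √c)² = 12 · (1 + 0.420084)² = 12 · (1.420084)² = 24.199664.

Rounded to 4 decimal places: λ_− ≈ 4.0356, λ_+ ≈ 24.1997.


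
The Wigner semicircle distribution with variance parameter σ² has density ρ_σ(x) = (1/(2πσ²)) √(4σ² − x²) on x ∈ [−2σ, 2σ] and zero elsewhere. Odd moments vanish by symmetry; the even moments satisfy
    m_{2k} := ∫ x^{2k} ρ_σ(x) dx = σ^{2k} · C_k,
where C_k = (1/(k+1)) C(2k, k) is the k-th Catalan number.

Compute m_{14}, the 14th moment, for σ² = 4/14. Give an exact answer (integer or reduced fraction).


By the scaled semicircle moment identity, m_{2k} = σ^{2k} · C_k with k = 7.
C_7 = (1/(k+1)) · C(2k, k) = (1/8) · C(14, 7) = (1/8) · 3432 = 429.
σ^{2k} = (σ²)^k = (4/14)^7 = 128/823543.

Therefore m_{14} = σ^{14} · C_7 = (128/823543) · 429 = 54912/823543.


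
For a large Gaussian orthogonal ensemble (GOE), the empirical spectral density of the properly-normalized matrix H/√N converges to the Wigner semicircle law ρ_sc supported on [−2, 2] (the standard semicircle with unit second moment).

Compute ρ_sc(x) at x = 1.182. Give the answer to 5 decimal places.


ρ_sc(x) = (1/(2π)) √(4 − x²). With x = 1.182:
  4 − x² = 4 − (1.182)² = 4 − 1.397124 = 2.602876.
  √(4 − x²) = 1.613343.
  1/(2π) = 0.159155.
  ρ_sc(1.182) = 0.159155 · 1.613343 = 0.256772.

Rounded to 5 decimal places: ρ_sc(1.182) ≈ 0.25677.


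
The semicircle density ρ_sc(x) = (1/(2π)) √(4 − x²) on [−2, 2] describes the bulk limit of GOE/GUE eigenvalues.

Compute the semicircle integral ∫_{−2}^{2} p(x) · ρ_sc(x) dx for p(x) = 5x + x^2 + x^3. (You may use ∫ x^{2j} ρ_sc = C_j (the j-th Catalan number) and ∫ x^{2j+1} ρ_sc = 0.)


Write p(x) = Σ a_i x^i, split into monomials and integrate each against ρ_sc separately.
Using ∫ x^{2j} ρ_sc = C_j = (1/(j+1)) C(2j, j) (Catalan numbers) and ∫ x^{2j+1} ρ_sc = 0 (odd monomials vanish by symmetry):
  i = 1 (odd): ∫ x^1 ρ_sc = 0 (vanishes)
  i = 2 (even): a_2 · C_{1} = 1 · 1 = 1
  i = 3 (odd): ∫ x^3 ρ_sc = 0 (vanishes)

Summing the contributions: ∫_{−2}^{2} p(x) ρ_sc(x) dx = 1.


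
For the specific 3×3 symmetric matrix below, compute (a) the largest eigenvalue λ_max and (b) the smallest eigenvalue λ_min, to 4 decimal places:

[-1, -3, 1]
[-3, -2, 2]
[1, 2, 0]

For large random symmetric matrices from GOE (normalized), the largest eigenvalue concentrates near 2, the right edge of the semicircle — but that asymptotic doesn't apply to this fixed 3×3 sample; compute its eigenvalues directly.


Since M is real symmetric, all three eigenvalues are real; they are the roots of det(λI − M) = λ³ − (tr M) λ² + s λ − det M, where s is the sum of the principal 2×2 minors.
tr M = -1 + (-2) + 0 = -3.
s = ((-1)·(-2) − (-3)²) + ((-1)·0 − 1²) + ((-2)·0 − 2²) = -7 + (-1) + (-4) = -12.
det M (expand along row 1) = (-1)·(-4) − (-3)·(-2) + 1·(-4) = -6.
Characteristic polynomial: λ³ + 3λ² − 12λ + 6 = 0.
Substitute λ = y + (tr M)/3 = y − 1.000000 to remove the quadratic term: y³ + p·y + q = 0 with p = s − (tr M)²/3 = -15.000000 and q = −2(tr M)³/27 + (tr M)·s/3 − det M = 20.000000.
Three real roots ⇒ use the trigonometric (Viète) form: r = 2√(−p/3) = 4.472136, φ = arccos(3q/(p·r)) = arccos(-0.894427) = 2.677945 rad.
y_k = r·cos(φ/3 − 2πk/3) for k = 0, 1, 2 gives y = 2.805603, 1.613230, -4.418833.
λ_k = y_k − 1.000000 gives λ = 1.8056, 0.6132, -5.4188 (check: the sum is -3.0000 = tr M).

Hence λ_max = 1.8056 and λ_min = -5.4188.


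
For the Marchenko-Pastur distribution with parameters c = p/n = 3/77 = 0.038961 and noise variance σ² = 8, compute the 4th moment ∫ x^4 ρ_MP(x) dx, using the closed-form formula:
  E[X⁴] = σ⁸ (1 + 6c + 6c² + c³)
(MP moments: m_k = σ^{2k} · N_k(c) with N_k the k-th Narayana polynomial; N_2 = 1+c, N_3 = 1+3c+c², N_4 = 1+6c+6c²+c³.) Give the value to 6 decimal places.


E[X⁴] = σ⁸ (1 + 6c + 6c² + c³) (fourth MP moment). With σ² = 8 (so σ⁸ = 4096) and c = 3/77 = 0.038961: E[X⁴] = 4096 · (1 + 6·0.038961 + 6·(0.038961)² + (0.038961)³) = 4096 · 1.242933.

So E[X^4] = 5091.054184.


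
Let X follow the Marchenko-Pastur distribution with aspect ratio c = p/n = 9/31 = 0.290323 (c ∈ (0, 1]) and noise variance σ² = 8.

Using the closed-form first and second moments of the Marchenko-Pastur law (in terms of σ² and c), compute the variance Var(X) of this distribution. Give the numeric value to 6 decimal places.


Recall the MP moments m_1 = E[X] = σ² and m_2 = E[X²] = σ⁴ (1 + c).
m_1 = E[X] = σ² = 8, so m_1² = 64.
m_2 = E[X²] = σ⁴ (1 + c) = 64 · (1 + 0.290323) = 64 · 1.290323 = 82.580645.
(Note m_2 − m_1² simplifies to c · σ⁴ = 0.290323 · 64.)

Var(X) = m_2 − m_1² = 82.580645 − 64 = 18.580645.


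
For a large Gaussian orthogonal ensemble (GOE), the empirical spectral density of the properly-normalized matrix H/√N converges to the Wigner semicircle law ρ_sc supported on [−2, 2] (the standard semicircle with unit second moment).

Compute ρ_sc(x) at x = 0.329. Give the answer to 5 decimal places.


ρ_sc(x) = (1/(2π)) √(4 − x²). With x = 0.329:
  4 − x² = 4 − (0.329)² = 4 − 0.108241 = 3.891759.
  √(4 − x²) = 1.972754.
  1/(2π) = 0.159155.
  ρ_sc(0.329) = 0.159155 · 1.972754 = 0.313974.

Rounded to 5 decimal places: ρ_sc(0.329) ≈ 0.31397.


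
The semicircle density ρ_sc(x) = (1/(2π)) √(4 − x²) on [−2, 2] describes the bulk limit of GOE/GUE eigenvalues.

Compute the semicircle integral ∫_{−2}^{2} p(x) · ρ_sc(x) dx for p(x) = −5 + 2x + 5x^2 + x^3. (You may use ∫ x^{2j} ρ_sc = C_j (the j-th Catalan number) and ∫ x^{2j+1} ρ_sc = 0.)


Write p(x) = Σ a_i x^i, split into monomials and integrate each against ρ_sc separately.
Using ∫ x^{2j} ρ_sc = C_j = (1/(j+1)) C(2j, j) (Catalan numbers) and ∫ x^{2j+1} ρ_sc = 0 (odd monomials vanish by symmetry):
  i = 0 (even): a_0 · C_{0} = -5 · 1 = -5
  i = 1 (odd): ∫ x^1 ρ_sc = 0 (vanishes)
  i = 2 (even): a_2 · C_{1} = 5 · 1 = 5
  i = 3 (odd): ∫ x^3 ρ_sc = 0 (vanishes)

Summing the contributions: ∫_{−2}^{2} p(x) ρ_sc(x) dx = (-5) + 5 = 0.


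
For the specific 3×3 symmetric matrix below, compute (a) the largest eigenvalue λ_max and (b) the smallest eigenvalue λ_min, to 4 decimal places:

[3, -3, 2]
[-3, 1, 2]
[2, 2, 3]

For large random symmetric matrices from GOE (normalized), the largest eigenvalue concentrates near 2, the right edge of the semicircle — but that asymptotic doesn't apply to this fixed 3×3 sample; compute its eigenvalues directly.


Since M is real symmetric, all three eigenvalues are real; they are the roots of det(λI − M) = λ³ − (tr M) λ² + s λ − det M, where s is the sum of the principal 2×2 minors.
tr M = 3 + 1 + 3 = 7.
s = (3·1 − (-3)²) + (3·3 − 2²) + (1·3 − 2²) = -6 + 5 + (-1) = -2.
det M (expand along row 1) = 3·(-1) − (-3)·(-13) + 2·(-8) = -58.
Characteristic polynomial: λ³ − 7λ² − 2λ + 58 = 0.
Substitute λ = y + (tr M)/3 = y + 2.333333 to remove the quadratic term: y³ + p·y + q = 0 with p = s − (tr M)²/3 = -18.333333 and q = −2(tr M)³/27 + (tr M)·s/3 − det M = 27.925926.
Three real roots ⇒ use the trigonometric (Viète) form: r = 2√(−p/3) = 4.944132, φ = arccos(3q/(p·r)) = arccos(-0.924267) = 2.749907 rad.
y_k = r·cos(φ/3 − 2πk/3) for k = 0, 1, 2 gives y = 3.008472, 1.893580, -4.902052.
λ_k = y_k + 2.333333 gives λ = 5.3418, 4.2269, -2.5687 (check: the sum is 7.0000 = tr M).

Hence λ_max = 5.3418 and λ_min = -2.5687.


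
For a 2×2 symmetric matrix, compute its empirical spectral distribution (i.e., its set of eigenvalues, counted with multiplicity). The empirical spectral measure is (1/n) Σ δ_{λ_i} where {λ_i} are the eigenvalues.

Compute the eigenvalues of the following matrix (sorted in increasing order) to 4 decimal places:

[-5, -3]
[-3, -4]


Since M is real symmetric, both eigenvalues are real; they are the roots of det(λI − M) = λ² − (tr M) λ + det M.
tr M = -5 + (-4) = -9.
det M = (-5)·(-4) − (-3)² = 20 − 9 = 11.
Characteristic polynomial: λ² + 9λ + 11 = 0.
Discriminant Δ = (tr M)² − 4·det M = 81 − 44 = 37; √Δ = 6.082763.
λ = (tr M ± √Δ)/2 = (-9 ± 6.082763)/2, giving (tr M − √Δ)/2 = -7.5414 and (tr M + √Δ)/2 = -1.4586.

Eigenvalues sorted in increasing order: [-7.5414, -1.4586].


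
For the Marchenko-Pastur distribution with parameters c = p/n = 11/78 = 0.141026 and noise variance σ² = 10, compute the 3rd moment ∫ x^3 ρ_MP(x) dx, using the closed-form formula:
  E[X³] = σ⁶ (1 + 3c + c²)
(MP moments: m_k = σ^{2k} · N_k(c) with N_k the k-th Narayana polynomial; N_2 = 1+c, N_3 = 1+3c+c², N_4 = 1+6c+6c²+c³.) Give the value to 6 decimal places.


E[X³] = σ⁶ (1 + 3c + c²) (third MP moment). With σ² = 10 (so σ⁶ = 1000) and c = 11/78 = 0.141026: E[X³] = 1000 · (1 + 3·0.141026 + (0.141026)²) = 1000 · 1.442965.

So E[X^3] = 1442.965155.


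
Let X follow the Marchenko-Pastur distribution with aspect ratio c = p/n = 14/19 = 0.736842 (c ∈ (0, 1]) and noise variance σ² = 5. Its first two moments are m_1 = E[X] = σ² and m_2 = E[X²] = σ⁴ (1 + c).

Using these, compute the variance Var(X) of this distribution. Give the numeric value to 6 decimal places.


m_1 = E[X] = σ² = 5, so m_1² = 25.
m_2 = E[X²] = σ⁴ (1 + c) = 25 · (1 + 0.736842) = 25 · 1.736842 = 43.421053.
(Note m_2 − m_1² simplifies to c · σ⁴ = 0.736842 · 25.)

Var(X) = m_2 − m_1² = 43.421053 − 25 = 18.421053.


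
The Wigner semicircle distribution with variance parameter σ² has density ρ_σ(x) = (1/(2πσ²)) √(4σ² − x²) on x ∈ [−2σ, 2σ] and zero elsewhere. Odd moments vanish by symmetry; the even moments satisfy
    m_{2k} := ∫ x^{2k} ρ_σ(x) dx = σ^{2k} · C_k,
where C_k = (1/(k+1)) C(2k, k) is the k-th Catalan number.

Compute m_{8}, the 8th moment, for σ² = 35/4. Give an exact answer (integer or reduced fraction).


By the scaled semicircle moment identity, m_{2k} = σ^{2k} · C_k with k = 4.
C_4 = (1/(k+1)) · C(2k, k) = (1/5) · C(8, 4) = (1/5) · 70 = 14.
σ^{2k} = (σ²)^k = (35/4)^4 = 1500625/256.

Therefore m_{8} = σ^{8} · C_4 = (1500625/256) · 14 = 10504375/128.
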